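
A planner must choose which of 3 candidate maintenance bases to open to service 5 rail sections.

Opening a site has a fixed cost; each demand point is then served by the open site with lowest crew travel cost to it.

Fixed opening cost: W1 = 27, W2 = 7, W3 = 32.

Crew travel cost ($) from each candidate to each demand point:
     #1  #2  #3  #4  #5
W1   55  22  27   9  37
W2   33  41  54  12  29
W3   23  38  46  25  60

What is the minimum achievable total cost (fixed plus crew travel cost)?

154

Open {W1, W2}: assign each demand point to its cheapest open site.
  #1→W2 33, #2→W1 22, #3→W1 27, #4→W1 9, #5→W2 29
  crew travel cost 120, fixed 34 → total 154.
Compare {W2}: crew travel cost 169 + fixed 7 = 176.
Compare {W1, W2, W3}: crew travel cost 110 + fixed 66 = 176.
Compare {W1}: crew travel cost 150 + fixed 27 = 177.
All other subsets cost ≥ 176. Minimum total cost: 154.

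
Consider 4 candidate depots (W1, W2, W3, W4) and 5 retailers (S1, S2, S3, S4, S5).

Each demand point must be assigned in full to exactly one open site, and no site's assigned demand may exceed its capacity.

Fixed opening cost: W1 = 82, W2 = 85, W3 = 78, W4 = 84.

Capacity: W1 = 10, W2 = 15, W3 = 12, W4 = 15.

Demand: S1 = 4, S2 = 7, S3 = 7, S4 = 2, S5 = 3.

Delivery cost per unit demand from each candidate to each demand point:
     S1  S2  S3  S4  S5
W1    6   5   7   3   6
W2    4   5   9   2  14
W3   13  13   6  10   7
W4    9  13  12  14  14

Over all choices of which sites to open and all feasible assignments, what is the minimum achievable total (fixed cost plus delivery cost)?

Open {W2, W3}; cheapest assignment that respects the capacities:
  W2 (cap 15, load 13): S1, S2, S4 — cost 4×4 + 7×5 + 2×2 = 55
  W3 (cap 12, load 10): S3, S5 — cost 7×6 + 3×7 = 63
  Shipping 118, fixed 163 → total 281.
  Any other capacity-feasible assignment to {W2, W3} ships for at least 118.
Compare {W1, W2}: its best feasible assignment gives total 289.
Compare {W2, W4}: its best feasible assignment gives total 350.
Every other set of open sites that can feasibly serve all demand totals ≥ 289 even under its best assignment. Minimum: 281.

281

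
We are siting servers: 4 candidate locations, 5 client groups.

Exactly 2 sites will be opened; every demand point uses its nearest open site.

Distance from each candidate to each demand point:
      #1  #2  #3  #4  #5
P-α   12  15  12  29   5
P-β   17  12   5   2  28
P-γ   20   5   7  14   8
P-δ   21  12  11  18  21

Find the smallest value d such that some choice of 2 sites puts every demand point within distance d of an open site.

12

Open {P-α, P-β}.
  Farthest demand point is #1 at distance 12 (to P-α); all others are ≤ 12.
With {P-α, P-γ} the worst case is 14.
With {P-β, P-γ} the worst case is 17.
No size-2 selection achieves below 12.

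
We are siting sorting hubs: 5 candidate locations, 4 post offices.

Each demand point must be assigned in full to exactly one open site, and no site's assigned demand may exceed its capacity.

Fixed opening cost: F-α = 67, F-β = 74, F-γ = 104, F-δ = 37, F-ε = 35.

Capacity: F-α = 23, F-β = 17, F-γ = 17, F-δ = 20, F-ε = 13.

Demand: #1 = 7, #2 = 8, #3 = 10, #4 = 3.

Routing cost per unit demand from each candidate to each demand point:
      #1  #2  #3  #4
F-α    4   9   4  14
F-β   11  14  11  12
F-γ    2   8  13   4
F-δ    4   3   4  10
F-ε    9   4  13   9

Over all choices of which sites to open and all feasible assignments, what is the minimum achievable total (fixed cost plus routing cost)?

Open {F-δ, F-ε}; cheapest assignment that respects the capacities:
  F-δ (cap 20, load 17): #1, #3 — cost 7×4 + 10×4 = 68
  F-ε (cap 13, load 11): #2, #4 — cost 8×4 + 3×9 = 59
  Shipping 127, fixed 72 → total 199.
  Any other capacity-feasible assignment to {F-δ, F-ε} ships for at least 127.
Compare {F-α, F-δ}: its best feasible assignment gives total 226.
Compare {F-α, F-ε}: its best feasible assignment gives total 229.
Every other set of open sites that can feasibly serve all demand totals ≥ 226 even under its best assignment. Minimum: 199.

199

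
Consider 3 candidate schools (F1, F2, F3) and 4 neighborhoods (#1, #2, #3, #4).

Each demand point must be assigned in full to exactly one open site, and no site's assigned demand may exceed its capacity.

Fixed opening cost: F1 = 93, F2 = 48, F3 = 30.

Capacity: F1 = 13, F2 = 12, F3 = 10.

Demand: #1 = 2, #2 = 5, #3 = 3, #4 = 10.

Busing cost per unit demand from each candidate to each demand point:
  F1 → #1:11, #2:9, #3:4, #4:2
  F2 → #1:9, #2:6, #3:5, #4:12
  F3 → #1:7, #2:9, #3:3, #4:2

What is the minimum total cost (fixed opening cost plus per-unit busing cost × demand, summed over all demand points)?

161

Open {F2, F3}; cheapest assignment that respects the capacities:
  F2 (cap 12, load 10): #1, #2, #3 — cost 2×9 + 5×6 + 3×5 = 63
  F3 (cap 10, load 10): #4 — cost 10×2 = 20
  Shipping 83, fixed 78 → total 161.
  Any other capacity-feasible assignment to {F2, F3} ships for at least 83.
Compare {F1, F3}: its best feasible assignment gives total 211.
Compare {F1, F2}: its best feasible assignment gives total 221.
Every other set of open sites that can feasibly serve all demand totals ≥ 211 even under its best assignment. Minimum: 161.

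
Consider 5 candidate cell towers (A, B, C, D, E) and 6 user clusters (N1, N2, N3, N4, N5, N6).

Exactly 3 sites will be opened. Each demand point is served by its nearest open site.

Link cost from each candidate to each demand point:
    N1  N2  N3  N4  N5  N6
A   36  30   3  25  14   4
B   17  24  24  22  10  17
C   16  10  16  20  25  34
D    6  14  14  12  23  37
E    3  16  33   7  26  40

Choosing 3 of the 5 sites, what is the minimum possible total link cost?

Open {A, C, E}.
  N1→E 3, N2→C 10, N3→A 3, N4→E 7, N5→A 14, N6→A 4  ⇒ total 41.
Compare {A, B, E}: total 43.
Compare {A, D, E}: total 45.
No size-3 selection does better; minimum is 41.

41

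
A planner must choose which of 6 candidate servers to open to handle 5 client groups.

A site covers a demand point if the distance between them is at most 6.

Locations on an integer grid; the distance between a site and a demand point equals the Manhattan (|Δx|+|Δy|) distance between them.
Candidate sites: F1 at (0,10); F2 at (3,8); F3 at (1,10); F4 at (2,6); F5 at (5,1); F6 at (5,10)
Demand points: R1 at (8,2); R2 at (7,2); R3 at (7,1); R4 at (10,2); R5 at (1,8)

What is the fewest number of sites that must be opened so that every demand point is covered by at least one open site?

Coverage sets (demand points within 6 of each site):
  F1: {R5}
  F2: {R5}
  F3: {R5}
  F4: {R5}
  F5: {R1, R2, R3, R4}
  F6: {R5}
No single site covers all 5 demand points.
But {F1, F5} covers everything, so the minimum is 2.

2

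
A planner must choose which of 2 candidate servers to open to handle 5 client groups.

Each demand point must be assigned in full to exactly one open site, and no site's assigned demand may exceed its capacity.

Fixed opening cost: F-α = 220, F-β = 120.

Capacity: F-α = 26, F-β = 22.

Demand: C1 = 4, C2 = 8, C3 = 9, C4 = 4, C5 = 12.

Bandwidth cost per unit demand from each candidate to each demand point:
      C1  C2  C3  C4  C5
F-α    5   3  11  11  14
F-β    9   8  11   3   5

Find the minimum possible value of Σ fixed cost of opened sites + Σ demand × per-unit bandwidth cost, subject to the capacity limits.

555

Open {F-α, F-β}; cheapest assignment that respects the capacities:
  F-α (cap 26, load 21): C1, C2, C3 — cost 4×5 + 8×3 + 9×11 = 143
  F-β (cap 22, load 16): C4, C5 — cost 4×3 + 12×5 = 72
  Shipping 215, fixed 340 → total 555.
  Any other capacity-feasible assignment to {F-α, F-β} ships for at least 215.
Total demand is 37 and no other set of sites has combined capacity ≥ 37, so {F-α, F-β} is the only feasible choice of open sites. Minimum: 555.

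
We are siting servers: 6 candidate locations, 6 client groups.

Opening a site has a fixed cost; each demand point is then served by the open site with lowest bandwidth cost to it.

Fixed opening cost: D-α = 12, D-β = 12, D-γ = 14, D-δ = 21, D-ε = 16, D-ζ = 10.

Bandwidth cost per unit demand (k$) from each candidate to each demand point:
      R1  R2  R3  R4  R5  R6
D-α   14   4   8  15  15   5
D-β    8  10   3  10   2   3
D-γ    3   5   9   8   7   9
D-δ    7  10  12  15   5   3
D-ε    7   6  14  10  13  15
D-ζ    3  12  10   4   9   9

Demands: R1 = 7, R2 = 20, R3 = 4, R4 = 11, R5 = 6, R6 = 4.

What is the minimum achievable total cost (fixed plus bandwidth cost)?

215

Open {D-α, D-β, D-ζ}: assign each demand point to its cheapest open site.
  R1→D-ζ 7×3=21, R2→D-α 20×4=80, R3→D-β 4×3=12, R4→D-ζ 11×4=44, R5→D-β 6×2=12, R6→D-β 4×3=12
  bandwidth cost 181, fixed 34 → total 215.
Compare {D-α, D-β, D-γ, D-ζ}: bandwidth cost 181 + fixed 48 = 229.
Compare {D-α, D-β, D-ε, D-ζ}: bandwidth cost 181 + fixed 50 = 231.
Compare {D-α, D-β, D-δ, D-ζ}: bandwidth cost 181 + fixed 55 = 236.
All other subsets cost ≥ 229. Minimum total cost: 215.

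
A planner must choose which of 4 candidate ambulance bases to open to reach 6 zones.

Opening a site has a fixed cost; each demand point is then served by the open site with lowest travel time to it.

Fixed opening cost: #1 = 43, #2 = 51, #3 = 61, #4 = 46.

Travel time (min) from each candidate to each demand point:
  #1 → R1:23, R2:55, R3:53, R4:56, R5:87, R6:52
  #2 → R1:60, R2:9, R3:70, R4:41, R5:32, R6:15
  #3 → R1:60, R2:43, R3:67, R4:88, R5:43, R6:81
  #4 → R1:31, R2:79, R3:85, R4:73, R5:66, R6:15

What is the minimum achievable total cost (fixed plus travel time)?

Open {#1, #2}: assign each demand point to its cheapest open site.
  R1→#1 23, R2→#2 9, R3→#1 53, R4→#2 41, R5→#2 32, R6→#2 15
  travel time 173, fixed 94 → total 267.
Compare {#2}: travel time 227 + fixed 51 = 278.
Compare {#2, #4}: travel time 198 + fixed 97 = 295.
Compare {#1, #2, #4}: travel time 173 + fixed 140 = 313.
All other subsets cost ≥ 278. Minimum total cost: 267.

267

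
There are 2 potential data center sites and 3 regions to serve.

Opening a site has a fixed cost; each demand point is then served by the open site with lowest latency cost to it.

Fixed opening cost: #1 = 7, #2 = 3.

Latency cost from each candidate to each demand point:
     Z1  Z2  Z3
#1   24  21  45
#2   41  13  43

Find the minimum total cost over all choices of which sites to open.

90

Open {#1, #2}: assign each demand point to its cheapest open site.
  Z1→#1 24, Z2→#2 13, Z3→#2 43
  latency cost 80, fixed 10 → total 90.
Compare {#1}: latency cost 90 + fixed 7 = 97.
Compare {#2}: latency cost 97 + fixed 3 = 100.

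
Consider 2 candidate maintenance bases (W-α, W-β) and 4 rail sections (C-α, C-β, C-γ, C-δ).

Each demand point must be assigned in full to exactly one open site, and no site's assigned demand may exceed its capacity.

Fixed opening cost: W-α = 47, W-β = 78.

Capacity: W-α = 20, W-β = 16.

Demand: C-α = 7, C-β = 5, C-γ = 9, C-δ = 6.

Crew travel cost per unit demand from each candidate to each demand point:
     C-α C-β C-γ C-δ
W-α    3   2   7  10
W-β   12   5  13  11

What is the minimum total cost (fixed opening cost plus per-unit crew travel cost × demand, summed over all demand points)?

300

Open {W-α, W-β}; cheapest assignment that respects the capacities:
  W-α (cap 20, load 16): C-α, C-γ — cost 7×3 + 9×7 = 84
  W-β (cap 16, load 11): C-β, C-δ — cost 5×5 + 6×11 = 91
  Shipping 175, fixed 125 → total 300.
  Any other capacity-feasible assignment to {W-α, W-β} ships for at least 175.
Total demand is 27 and no other set of sites has combined capacity ≥ 27, so {W-α, W-β} is the only feasible choice of open sites. Minimum: 300.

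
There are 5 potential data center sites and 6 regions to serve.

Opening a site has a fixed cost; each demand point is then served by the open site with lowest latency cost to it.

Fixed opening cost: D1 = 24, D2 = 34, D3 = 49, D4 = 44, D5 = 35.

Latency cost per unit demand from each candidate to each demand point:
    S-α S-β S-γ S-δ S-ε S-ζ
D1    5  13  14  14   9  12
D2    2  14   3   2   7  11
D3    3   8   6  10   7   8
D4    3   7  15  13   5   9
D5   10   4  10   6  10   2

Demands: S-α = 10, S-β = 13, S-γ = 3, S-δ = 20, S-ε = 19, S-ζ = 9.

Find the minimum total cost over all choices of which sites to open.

Open {D2, D5}: assign each demand point to its cheapest open site.
  S-α→D2 10×2=20, S-β→D5 13×4=52, S-γ→D2 3×3=9, S-δ→D2 20×2=40, S-ε→D2 19×7=133, S-ζ→D5 9×2=18
  latency cost 272, fixed 69 → total 341.
Compare {D2, D4, D5}: latency cost 234 + fixed 113 = 347.
Compare {D1, D2, D5}: latency cost 272 + fixed 93 = 365.
Compare {D1, D2, D4, D5}: latency cost 234 + fixed 137 = 371.
All other subsets cost ≥ 347. Minimum total cost: 341.

341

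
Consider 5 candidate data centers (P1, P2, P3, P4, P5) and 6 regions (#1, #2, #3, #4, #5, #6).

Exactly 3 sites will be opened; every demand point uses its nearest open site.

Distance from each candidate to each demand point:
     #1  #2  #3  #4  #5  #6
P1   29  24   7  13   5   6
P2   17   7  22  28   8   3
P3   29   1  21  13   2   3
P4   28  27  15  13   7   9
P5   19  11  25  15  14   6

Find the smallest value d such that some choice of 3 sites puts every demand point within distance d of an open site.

17

Open {P1, P2, P3}.
  Farthest demand point is #1 at distance 17 (to P2); all others are ≤ 17.
With {P1, P2, P4} the worst case is 17.
With {P1, P2, P5} the worst case is 17.
No size-3 selection achieves below 17.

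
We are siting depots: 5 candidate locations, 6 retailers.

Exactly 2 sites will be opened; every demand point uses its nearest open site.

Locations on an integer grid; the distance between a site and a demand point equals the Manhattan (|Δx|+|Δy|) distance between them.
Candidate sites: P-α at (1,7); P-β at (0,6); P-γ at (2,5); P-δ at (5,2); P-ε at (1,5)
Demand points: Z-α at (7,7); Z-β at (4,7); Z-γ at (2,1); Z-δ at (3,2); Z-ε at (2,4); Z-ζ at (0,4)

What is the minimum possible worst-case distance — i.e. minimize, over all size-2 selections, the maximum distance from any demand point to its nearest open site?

Open {P-α, P-γ}.
  Farthest demand point is Z-α at distance 6 (to P-α); all others are ≤ 6.
With {P-α, P-δ} the worst case is 6.
With {P-α, P-ε} the worst case is 6.
No size-2 selection achieves below 6.

6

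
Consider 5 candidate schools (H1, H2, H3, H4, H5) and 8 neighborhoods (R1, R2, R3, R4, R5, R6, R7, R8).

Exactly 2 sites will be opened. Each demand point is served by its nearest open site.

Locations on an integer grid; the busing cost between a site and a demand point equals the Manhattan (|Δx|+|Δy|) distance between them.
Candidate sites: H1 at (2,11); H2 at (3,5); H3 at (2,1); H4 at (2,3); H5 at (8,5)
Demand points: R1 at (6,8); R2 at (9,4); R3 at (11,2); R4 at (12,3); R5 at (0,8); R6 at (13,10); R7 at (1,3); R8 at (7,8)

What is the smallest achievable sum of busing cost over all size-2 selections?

41

Open {H4, H5}.
  R1→H5 5, R2→H5 2, R3→H5 6, R4→H5 6, R5→H4 7, R6→H5 10, R7→H4 1, R8→H5 4  ⇒ total 41.
Compare {H2, H5}: total 43.
Compare {H3, H5}: total 45.
No size-2 selection does better; minimum is 41.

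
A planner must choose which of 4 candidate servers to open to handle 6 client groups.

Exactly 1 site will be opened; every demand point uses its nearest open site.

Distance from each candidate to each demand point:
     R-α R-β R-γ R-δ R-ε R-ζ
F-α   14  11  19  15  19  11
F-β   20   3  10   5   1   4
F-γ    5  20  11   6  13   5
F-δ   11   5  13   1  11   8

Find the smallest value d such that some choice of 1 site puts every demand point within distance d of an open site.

Open {F-δ}.
  Farthest demand point is R-γ at distance 13 (to F-δ); all others are ≤ 13.
With {F-α} the worst case is 19.
With {F-β} the worst case is 20.
No size-1 selection achieves below 13.

13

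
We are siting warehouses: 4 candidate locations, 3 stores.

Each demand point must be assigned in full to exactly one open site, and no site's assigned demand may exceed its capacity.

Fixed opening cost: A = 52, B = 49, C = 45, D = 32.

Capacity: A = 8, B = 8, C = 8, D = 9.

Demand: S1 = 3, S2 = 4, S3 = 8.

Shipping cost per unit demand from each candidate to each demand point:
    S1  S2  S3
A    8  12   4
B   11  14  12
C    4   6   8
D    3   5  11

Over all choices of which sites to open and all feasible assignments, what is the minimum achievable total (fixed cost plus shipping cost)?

Open {A, D}; cheapest assignment that respects the capacities:
  A (cap 8, load 8): S3 — cost 8×4 = 32
  D (cap 9, load 7): S1, S2 — cost 3×3 + 4×5 = 29
  Shipping 61, fixed 84 → total 145.
  Any other capacity-feasible assignment to {A, D} ships for at least 61.
Compare {A, C}: its best feasible assignment gives total 165.
Compare {C, D}: its best feasible assignment gives total 170.
Every other set of open sites that can feasibly serve all demand totals ≥ 165 even under its best assignment. Minimum: 145.

145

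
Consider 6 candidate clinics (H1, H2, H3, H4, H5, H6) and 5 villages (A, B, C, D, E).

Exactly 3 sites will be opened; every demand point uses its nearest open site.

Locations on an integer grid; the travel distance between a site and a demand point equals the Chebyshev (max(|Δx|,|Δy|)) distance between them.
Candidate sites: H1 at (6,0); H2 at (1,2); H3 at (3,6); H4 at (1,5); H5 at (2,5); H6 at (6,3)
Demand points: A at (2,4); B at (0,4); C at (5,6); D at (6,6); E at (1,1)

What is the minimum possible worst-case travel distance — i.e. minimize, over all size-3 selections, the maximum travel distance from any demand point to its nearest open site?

3

Open {H1, H2, H3}.
  Farthest demand point is D at travel distance 3 (to H3); all others are ≤ 3.
With {H1, H2, H6} the worst case is 3.
With {H2, H3, H4} the worst case is 3.
No size-3 selection achieves below 3.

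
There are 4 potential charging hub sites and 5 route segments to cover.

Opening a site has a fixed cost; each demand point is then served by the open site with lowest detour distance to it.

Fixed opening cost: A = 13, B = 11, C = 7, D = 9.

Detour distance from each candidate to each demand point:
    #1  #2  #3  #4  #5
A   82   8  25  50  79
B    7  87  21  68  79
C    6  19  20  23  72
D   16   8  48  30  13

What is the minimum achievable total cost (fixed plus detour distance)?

Open {C, D}: assign each demand point to its cheapest open site.
  #1→C 6, #2→D 8, #3→C 20, #4→C 23, #5→D 13
  detour distance 70, fixed 16 → total 86.
Compare {B, C, D}: detour distance 70 + fixed 27 = 97.
Compare {B, D}: detour distance 79 + fixed 20 = 99.
Compare {A, C, D}: detour distance 70 + fixed 29 = 99.
All other subsets cost ≥ 97. Minimum total cost: 86.

86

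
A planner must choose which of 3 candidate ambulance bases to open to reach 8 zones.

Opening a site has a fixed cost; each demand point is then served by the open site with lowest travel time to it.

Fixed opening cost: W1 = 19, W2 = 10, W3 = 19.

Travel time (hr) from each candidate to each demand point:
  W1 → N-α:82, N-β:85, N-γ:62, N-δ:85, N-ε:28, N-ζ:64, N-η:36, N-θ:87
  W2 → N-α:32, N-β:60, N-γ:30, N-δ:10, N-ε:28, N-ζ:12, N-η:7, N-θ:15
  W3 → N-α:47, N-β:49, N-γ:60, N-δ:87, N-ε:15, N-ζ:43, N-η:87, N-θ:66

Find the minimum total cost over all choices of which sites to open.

199

Open {W2, W3}: assign each demand point to its cheapest open site.
  N-α→W2 32, N-β→W3 49, N-γ→W2 30, N-δ→W2 10, N-ε→W3 15, N-ζ→W2 12, N-η→W2 7, N-θ→W2 15
  travel time 170, fixed 29 → total 199.
Compare {W2}: travel time 194 + fixed 10 = 204.
Compare {W1, W2, W3}: travel time 170 + fixed 48 = 218.
Compare {W1, W2}: travel time 194 + fixed 29 = 223.
All other subsets cost ≥ 204. Minimum total cost: 199.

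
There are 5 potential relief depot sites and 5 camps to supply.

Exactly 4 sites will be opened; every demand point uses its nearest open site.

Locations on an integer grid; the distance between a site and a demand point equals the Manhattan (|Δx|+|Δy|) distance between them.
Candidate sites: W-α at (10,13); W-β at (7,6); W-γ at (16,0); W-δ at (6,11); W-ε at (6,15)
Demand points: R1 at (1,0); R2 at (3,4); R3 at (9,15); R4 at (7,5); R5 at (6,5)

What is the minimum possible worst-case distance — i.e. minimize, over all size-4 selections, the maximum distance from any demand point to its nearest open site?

Open {W-α, W-β, W-γ, W-δ}.
  Farthest demand point is R1 at distance 12 (to W-β); all others are ≤ 12.
With {W-α, W-β, W-γ, W-ε} the worst case is 12.
With {W-α, W-β, W-δ, W-ε} the worst case is 12.
No size-4 selection achieves below 12.

12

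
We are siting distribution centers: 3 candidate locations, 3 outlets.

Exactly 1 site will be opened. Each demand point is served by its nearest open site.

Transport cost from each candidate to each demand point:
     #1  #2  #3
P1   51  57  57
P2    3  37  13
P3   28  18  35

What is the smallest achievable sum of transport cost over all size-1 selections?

Open {P2}.
  #1→P2 3, #2→P2 37, #3→P2 13  ⇒ total 53.
Compare {P3}: total 81.
Compare {P1}: total 165.

53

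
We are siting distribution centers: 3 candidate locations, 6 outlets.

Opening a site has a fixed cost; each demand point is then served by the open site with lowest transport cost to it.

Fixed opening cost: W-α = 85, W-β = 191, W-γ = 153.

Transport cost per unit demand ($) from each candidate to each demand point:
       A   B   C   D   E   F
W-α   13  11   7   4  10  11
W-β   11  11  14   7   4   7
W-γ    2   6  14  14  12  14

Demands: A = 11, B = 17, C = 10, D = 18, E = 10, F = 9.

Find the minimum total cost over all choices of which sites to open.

703

Open {W-α, W-γ}: assign each demand point to its cheapest open site.
  A→W-γ 11×2=22, B→W-γ 17×6=102, C→W-α 10×7=70, D→W-α 18×4=72, E→W-α 10×10=100, F→W-α 9×11=99
  transport cost 465, fixed 238 → total 703.
Compare {W-α}: transport cost 671 + fixed 85 = 756.
Compare {W-α, W-β, W-γ}: transport cost 369 + fixed 429 = 798.
Compare {W-α, W-β}: transport cost 553 + fixed 276 = 829.
All other subsets cost ≥ 756. Minimum total cost: 703.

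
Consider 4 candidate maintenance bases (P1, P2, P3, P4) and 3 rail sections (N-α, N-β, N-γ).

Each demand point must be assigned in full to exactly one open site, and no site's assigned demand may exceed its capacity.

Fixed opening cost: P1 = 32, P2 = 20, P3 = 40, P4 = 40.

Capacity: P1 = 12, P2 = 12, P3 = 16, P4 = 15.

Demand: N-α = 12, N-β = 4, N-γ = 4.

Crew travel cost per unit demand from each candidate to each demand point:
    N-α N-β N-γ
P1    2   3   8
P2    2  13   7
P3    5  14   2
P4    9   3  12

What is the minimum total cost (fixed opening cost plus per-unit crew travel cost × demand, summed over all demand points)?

120

Open {P1, P2}; cheapest assignment that respects the capacities:
  P1 (cap 12, load 8): N-β, N-γ — cost 4×3 + 4×8 = 44
  P2 (cap 12, load 12): N-α — cost 12×2 = 24
  Shipping 68, fixed 52 → total 120.
  Any other capacity-feasible assignment to {P1, P2} ships for at least 68.
Compare {P1, P2, P3}: its best feasible assignment gives total 136.
Compare {P2, P4}: its best feasible assignment gives total 144.
Every other set of open sites that can feasibly serve all demand totals ≥ 136 even under its best assignment. Minimum: 120.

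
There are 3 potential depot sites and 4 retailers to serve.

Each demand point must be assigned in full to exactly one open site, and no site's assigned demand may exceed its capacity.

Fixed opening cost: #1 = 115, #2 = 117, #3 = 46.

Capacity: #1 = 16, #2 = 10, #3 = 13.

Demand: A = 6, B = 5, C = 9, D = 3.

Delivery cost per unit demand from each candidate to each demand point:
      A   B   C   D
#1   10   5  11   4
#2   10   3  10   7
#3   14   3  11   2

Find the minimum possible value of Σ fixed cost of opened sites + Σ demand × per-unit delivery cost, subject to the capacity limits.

341

Open {#1, #3}; cheapest assignment that respects the capacities:
  #1 (cap 16, load 15): A, C — cost 6×10 + 9×11 = 159
  #3 (cap 13, load 8): B, D — cost 5×3 + 3×2 = 21
  Shipping 180, fixed 161 → total 341.
  Any other capacity-feasible assignment to {#1, #3} ships for at least 180.
Compare {#1, #2}: its best feasible assignment gives total 419.
Compare {#1, #2, #3}: its best feasible assignment gives total 449.
Every other set of open sites that can feasibly serve all demand totals ≥ 419 even under its best assignment. Minimum: 341.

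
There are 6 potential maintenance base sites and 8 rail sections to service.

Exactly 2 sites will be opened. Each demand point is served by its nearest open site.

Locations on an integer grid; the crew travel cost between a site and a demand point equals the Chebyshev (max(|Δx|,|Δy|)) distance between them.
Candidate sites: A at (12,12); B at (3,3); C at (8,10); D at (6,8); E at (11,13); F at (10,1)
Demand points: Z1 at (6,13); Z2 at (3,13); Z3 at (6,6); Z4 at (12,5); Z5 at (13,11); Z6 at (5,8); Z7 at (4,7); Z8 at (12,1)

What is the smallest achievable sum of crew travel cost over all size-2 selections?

28

Open {D, F}.
  Z1→D 5, Z2→D 5, Z3→D 2, Z4→F 4, Z5→D 7, Z6→D 1, Z7→D 2, Z8→F 2  ⇒ total 28.
Compare {A, D}: total 29.
Compare {C, D}: total 30.
No size-2 selection does better; minimum is 28.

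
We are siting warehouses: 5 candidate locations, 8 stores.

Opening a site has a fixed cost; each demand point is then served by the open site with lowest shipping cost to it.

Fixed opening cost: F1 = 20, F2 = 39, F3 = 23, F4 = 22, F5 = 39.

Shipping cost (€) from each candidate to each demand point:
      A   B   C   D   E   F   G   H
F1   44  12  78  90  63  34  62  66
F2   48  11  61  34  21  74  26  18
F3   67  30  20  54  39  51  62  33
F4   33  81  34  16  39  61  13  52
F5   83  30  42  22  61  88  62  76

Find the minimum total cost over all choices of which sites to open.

261

Open {F1, F2, F4}: assign each demand point to its cheapest open site.
  A→F4 33, B→F2 11, C→F4 34, D→F4 16, E→F2 21, F→F1 34, G→F4 13, H→F2 18
  shipping cost 180, fixed 81 → total 261.
Compare {F1, F3, F4}: shipping cost 200 + fixed 65 = 265.
Compare {F2, F3, F4}: shipping cost 183 + fixed 84 = 267.
Compare {F2, F4}: shipping cost 207 + fixed 61 = 268.
All other subsets cost ≥ 265. Minimum total cost: 261.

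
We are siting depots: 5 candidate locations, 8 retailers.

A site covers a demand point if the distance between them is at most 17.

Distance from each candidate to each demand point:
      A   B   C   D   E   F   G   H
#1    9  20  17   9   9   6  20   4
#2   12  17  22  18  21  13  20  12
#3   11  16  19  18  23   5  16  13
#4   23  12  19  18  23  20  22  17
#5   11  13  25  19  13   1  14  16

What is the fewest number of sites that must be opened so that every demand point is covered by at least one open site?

2

Coverage sets (demand points within 17 of each site):
  #1: {A, C, D, E, F, H}
  #2: {A, B, F, H}
  #3: {A, B, F, G, H}
  #4: {B, H}
  #5: {A, B, E, F, G, H}
No single site covers all 8 demand points.
But {#1, #3} covers everything, so the minimum is 2.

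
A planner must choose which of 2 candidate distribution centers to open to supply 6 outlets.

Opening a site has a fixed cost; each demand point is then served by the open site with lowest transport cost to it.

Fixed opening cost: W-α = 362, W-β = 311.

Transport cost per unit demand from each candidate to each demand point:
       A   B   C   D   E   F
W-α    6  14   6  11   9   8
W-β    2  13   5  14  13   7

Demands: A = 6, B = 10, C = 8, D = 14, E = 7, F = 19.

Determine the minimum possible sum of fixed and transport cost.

Open {W-β}: assign each demand point to its cheapest open site.
  A→W-β 6×2=12, B→W-β 10×13=130, C→W-β 8×5=40, D→W-β 14×14=196, E→W-β 7×13=91, F→W-β 19×7=133
  transport cost 602, fixed 311 → total 913.
Compare {W-α}: transport cost 593 + fixed 362 = 955.
Compare {W-α, W-β}: transport cost 532 + fixed 673 = 1205.

913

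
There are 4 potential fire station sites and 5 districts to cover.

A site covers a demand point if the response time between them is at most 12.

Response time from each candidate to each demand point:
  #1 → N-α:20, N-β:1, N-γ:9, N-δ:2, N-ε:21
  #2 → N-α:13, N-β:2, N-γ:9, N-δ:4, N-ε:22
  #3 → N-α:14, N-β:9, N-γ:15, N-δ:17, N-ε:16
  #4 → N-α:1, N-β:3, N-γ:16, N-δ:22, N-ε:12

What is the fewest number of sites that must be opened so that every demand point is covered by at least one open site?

2

Coverage sets (demand points within 12 of each site):
  #1: {N-β, N-γ, N-δ}
  #2: {N-β, N-γ, N-δ}
  #3: {N-β}
  #4: {N-α, N-β, N-ε}
No single site covers all 5 demand points.
But {#1, #4} covers everything, so the minimum is 2.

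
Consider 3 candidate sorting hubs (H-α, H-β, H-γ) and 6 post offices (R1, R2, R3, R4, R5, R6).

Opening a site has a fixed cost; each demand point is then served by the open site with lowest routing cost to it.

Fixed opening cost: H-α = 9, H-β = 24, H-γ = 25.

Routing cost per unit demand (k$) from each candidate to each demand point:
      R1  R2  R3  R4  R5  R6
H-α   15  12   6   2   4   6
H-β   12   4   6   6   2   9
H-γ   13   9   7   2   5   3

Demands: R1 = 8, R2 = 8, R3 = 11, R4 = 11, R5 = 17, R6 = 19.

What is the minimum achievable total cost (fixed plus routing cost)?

356

Open {H-β, H-γ}: assign each demand point to its cheapest open site.
  R1→H-β 8×12=96, R2→H-β 8×4=32, R3→H-β 11×6=66, R4→H-γ 11×2=22, R5→H-β 17×2=34, R6→H-γ 19×3=57
  routing cost 307, fixed 49 → total 356.
Compare {H-α, H-β, H-γ}: routing cost 307 + fixed 58 = 365.
Compare {H-α, H-β}: routing cost 364 + fixed 33 = 397.
Compare {H-α, H-γ}: routing cost 389 + fixed 34 = 423.
All other subsets cost ≥ 365. Minimum total cost: 356.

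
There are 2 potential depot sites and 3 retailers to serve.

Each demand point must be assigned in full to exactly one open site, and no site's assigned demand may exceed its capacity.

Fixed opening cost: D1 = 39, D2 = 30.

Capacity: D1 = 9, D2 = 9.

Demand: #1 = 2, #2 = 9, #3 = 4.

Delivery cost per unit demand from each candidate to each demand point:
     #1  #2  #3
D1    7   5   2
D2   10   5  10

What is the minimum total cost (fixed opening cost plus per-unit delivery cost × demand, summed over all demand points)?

Open {D1, D2}; cheapest assignment that respects the capacities:
  D1 (cap 9, load 6): #1, #3 — cost 2×7 + 4×2 = 22
  D2 (cap 9, load 9): #2 — cost 9×5 = 45
  Shipping 67, fixed 69 → total 136.
  Any other capacity-feasible assignment to {D1, D2} ships for at least 67.
Total demand is 15 and no other set of sites has combined capacity ≥ 15, so {D1, D2} is the only feasible choice of open sites. Minimum: 136.

136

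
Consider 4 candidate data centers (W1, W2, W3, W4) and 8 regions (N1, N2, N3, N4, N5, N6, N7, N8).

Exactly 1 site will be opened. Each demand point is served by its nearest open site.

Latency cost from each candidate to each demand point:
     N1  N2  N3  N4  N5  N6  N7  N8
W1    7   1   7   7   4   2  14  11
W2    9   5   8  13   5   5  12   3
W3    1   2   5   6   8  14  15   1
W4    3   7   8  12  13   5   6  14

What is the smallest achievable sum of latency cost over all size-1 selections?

52

Open {W3}.
  N1→W3 1, N2→W3 2, N3→W3 5, N4→W3 6, N5→W3 8, N6→W3 14, N7→W3 15, N8→W3 1  ⇒ total 52.
Compare {W1}: total 53.
Compare {W2}: total 60.
No size-1 selection does better; minimum is 52.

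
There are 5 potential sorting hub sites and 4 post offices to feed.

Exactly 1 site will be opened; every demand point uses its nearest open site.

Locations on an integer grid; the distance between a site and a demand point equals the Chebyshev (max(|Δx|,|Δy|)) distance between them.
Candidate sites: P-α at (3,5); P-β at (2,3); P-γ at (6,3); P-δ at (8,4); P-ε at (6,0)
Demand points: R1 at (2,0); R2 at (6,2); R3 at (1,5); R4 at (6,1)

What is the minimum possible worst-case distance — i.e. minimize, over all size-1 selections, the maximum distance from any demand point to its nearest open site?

4

Open {P-β}.
  Farthest demand point is R2 at distance 4 (to P-β); all others are ≤ 4.
With {P-α} the worst case is 5.
With {P-γ} the worst case is 5.
No size-1 selection achieves below 4.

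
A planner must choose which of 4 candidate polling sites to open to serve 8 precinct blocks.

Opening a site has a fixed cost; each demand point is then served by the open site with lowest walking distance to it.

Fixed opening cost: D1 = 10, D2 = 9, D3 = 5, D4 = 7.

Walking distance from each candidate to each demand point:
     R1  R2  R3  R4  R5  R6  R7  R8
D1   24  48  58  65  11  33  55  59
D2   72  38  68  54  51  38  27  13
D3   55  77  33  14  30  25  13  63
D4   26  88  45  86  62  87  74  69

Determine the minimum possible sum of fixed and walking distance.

195

Open {D1, D2, D3}: assign each demand point to its cheapest open site.
  R1→D1 24, R2→D2 38, R3→D3 33, R4→D3 14, R5→D1 11, R6→D3 25, R7→D3 13, R8→D2 13
  walking distance 171, fixed 24 → total 195.
Compare {D1, D2, D3, D4}: walking distance 171 + fixed 31 = 202.
Compare {D2, D3, D4}: walking distance 192 + fixed 21 = 213.
Compare {D2, D3}: walking distance 221 + fixed 14 = 235.
All other subsets cost ≥ 202. Minimum total cost: 195.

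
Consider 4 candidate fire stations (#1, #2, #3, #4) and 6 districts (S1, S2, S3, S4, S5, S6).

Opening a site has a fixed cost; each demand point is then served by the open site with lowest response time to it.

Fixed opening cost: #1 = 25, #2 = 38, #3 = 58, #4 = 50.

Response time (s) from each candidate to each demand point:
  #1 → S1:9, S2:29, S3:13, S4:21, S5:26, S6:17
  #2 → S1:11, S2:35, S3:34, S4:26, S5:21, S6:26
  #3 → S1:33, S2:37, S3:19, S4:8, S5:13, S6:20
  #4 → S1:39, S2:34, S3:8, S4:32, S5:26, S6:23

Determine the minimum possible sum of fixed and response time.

Open {#1}: assign each demand point to its cheapest open site.
  S1→#1 9, S2→#1 29, S3→#1 13, S4→#1 21, S5→#1 26, S6→#1 17
  response time 115, fixed 25 → total 140.
Compare {#1, #3}: response time 89 + fixed 83 = 172.
Compare {#1, #2}: response time 110 + fixed 63 = 173.
Compare {#1, #4}: response time 110 + fixed 75 = 185.
All other subsets cost ≥ 172. Minimum total cost: 140.

140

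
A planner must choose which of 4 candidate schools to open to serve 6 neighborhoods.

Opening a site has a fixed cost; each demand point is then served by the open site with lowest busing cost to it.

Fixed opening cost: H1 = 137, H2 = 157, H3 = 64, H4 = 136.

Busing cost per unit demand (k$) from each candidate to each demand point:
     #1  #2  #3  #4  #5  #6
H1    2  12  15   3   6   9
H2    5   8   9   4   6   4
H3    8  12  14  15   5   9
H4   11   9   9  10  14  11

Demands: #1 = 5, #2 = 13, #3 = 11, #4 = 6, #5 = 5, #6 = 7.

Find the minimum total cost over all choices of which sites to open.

467

Open {H2}: assign each demand point to its cheapest open site.
  #1→H2 5×5=25, #2→H2 13×8=104, #3→H2 11×9=99, #4→H2 6×4=24, #5→H2 5×6=30, #6→H2 7×4=28
  busing cost 310, fixed 157 → total 467.
Compare {H2, H3}: busing cost 305 + fixed 221 = 526.
Compare {H1}: busing cost 442 + fixed 137 = 579.
Compare {H1, H2}: busing cost 289 + fixed 294 = 583.
All other subsets cost ≥ 526. Minimum total cost: 467.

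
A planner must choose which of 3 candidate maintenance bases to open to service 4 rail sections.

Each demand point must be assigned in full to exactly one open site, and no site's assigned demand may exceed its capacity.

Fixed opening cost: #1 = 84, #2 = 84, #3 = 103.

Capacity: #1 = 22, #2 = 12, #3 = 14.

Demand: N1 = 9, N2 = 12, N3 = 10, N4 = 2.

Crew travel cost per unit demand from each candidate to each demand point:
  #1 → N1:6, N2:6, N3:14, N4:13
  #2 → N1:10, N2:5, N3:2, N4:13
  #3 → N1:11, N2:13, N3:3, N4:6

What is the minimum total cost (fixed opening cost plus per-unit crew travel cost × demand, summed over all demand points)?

Open {#1, #2}; cheapest assignment that respects the capacities:
  #1 (cap 22, load 21): N1, N2 — cost 9×6 + 12×6 = 126
  #2 (cap 12, load 12): N3, N4 — cost 10×2 + 2×13 = 46
  Shipping 172, fixed 168 → total 340.
  Any other capacity-feasible assignment to {#1, #2} ships for at least 172.
Compare {#1, #3}: its best feasible assignment gives total 355.
Compare {#1, #2, #3}: its best feasible assignment gives total 427.
Every other set of open sites that can feasibly serve all demand totals ≥ 355 even under its best assignment. Minimum: 340.

340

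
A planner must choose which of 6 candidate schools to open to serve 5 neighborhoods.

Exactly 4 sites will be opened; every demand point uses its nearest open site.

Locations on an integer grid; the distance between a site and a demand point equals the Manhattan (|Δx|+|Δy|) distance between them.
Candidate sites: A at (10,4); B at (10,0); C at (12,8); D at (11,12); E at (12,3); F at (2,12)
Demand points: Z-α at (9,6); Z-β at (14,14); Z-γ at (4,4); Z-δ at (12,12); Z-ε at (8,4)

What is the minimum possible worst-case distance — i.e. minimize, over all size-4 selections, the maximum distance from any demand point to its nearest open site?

6

Open {A, B, C, D}.
  Farthest demand point is Z-γ at distance 6 (to A); all others are ≤ 6.
With {A, B, D, E} the worst case is 6.
With {A, B, D, F} the worst case is 6.
No size-4 selection achieves below 6.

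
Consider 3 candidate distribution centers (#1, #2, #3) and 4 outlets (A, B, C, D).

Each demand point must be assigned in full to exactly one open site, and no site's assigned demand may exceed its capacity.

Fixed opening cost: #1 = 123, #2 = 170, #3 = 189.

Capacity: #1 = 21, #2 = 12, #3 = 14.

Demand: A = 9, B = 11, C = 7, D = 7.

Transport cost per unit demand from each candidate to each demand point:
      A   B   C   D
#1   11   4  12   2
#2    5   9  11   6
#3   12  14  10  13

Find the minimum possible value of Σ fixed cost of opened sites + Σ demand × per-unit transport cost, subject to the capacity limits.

Open {#1, #3}; cheapest assignment that respects the capacities:
  #1 (cap 21, load 20): A, B — cost 9×11 + 11×4 = 143
  #3 (cap 14, load 14): C, D — cost 7×10 + 7×13 = 161
  Shipping 304, fixed 312 → total 616.
  Any other capacity-feasible assignment to {#1, #3} ships for at least 304.
Compare {#1, #2, #3}: its best feasible assignment gives total 655.
Every other set of open sites that can feasibly serve all demand totals ≥ 655 even under its best assignment. Minimum: 616.

616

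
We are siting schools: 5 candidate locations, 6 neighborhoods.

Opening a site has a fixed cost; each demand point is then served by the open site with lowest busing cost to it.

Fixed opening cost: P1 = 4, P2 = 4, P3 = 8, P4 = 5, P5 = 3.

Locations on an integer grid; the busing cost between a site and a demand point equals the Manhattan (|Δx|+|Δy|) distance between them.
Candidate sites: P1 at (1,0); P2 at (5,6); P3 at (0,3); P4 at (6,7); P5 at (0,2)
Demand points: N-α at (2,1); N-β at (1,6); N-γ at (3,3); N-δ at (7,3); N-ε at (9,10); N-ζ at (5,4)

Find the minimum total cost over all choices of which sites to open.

33

Open {P2, P5}: assign each demand point to its cheapest open site.
  N-α→P5 3, N-β→P2 4, N-γ→P5 4, N-δ→P2 5, N-ε→P2 8, N-ζ→P2 2
  busing cost 26, fixed 7 → total 33.
Compare {P1, P2}: busing cost 26 + fixed 8 = 34.
Compare {P4, P5}: busing cost 27 + fixed 8 = 35.
Compare {P2}: busing cost 32 + fixed 4 = 36.
All other subsets cost ≥ 34. Minimum total cost: 33.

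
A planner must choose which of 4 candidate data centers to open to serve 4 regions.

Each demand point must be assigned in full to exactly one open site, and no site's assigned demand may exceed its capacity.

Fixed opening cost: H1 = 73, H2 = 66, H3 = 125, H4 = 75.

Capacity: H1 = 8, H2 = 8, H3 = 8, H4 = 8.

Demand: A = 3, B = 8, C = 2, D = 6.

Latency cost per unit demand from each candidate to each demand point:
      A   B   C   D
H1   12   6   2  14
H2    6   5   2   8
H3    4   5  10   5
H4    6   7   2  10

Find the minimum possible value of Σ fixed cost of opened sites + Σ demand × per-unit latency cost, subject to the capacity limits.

332

Open {H1, H2, H4}; cheapest assignment that respects the capacities:
  H1 (cap 8, load 8): B — cost 8×6 = 48
  H2 (cap 8, load 8): C, D — cost 2×2 + 6×8 = 52
  H4 (cap 8, load 3): A — cost 3×6 = 18
  Shipping 118, fixed 214 → total 332.
  Any other capacity-feasible assignment to {H1, H2, H4} ships for at least 118.
Compare {H2, H3, H4}: its best feasible assignment gives total 358.
Compare {H1, H2, H3}: its best feasible assignment gives total 364.
Every other set of open sites that can feasibly serve all demand totals ≥ 358 even under its best assignment. Minimum: 332.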